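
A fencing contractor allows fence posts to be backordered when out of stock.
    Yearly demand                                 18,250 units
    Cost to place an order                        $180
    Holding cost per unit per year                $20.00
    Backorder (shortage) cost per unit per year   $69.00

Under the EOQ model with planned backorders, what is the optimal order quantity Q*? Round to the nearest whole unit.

651 units

Q* = √(2DS/H) · √((H + b)/b)
   = √(2 × 18,250 × 180 / 20) · √((20 + 69) / 69)
   = 573.149 × 1.1357 ≈ 650.94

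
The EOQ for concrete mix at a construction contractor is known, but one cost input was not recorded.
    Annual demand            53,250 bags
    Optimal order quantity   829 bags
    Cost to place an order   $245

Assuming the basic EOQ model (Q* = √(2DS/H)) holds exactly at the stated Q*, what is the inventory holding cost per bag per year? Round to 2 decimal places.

$37.97

EOQ relation: Q² = 2DS/H, so rearrange for the unknown.
H = 2DS / Q² = 2 × 53,250 × 245 / 829² = 37.9670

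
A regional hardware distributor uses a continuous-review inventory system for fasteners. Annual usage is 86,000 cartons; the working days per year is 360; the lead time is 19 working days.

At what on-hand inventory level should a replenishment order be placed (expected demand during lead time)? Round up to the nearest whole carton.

Daily demand d = 86,000 / 360 = 238.889 cartons/day
Demand during lead time = 238.889 × 19 = 4,538.89
Reorder point = 4,538.89 → round up

4,539 cartons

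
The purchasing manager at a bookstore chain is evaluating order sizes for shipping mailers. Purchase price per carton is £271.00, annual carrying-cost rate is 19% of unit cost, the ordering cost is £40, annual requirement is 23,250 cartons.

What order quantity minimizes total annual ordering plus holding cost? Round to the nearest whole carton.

190 cartons

H = i·C = 0.19 × £271 = £51.4900 per carton-year
Q* = √(2·D·S / H) = √(2·23,250·40 / 51.49) = √36,123.5 ≈ 190.06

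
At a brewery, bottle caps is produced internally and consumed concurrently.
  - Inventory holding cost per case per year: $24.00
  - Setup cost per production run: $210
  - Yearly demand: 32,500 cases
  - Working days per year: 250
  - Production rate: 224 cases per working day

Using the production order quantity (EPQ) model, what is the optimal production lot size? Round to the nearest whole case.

d = 32,500/250 = 130.0000 cases/day;  effective holding cost H(1 − d/p) = 24·(1 − 130.0000/224) = 10.07143
Q* = √(2DS / H_eff) = √(2·32,500·210 / 10.07143) ≈ 1,164.18

1,164 cases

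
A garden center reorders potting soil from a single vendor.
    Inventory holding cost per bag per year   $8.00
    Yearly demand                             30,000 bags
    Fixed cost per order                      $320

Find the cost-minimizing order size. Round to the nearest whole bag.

2DS/H = 2·30,000·320/8 = 2,400,000.00
EOQ = √2,400,000.00 ≈ 1,549.19

1,549 bags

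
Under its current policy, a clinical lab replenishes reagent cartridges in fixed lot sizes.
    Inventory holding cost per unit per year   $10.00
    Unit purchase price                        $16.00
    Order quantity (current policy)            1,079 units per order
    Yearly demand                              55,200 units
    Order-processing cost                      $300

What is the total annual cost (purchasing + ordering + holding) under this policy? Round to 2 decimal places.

Ordering: D/Q × S = 55,200/1,079 × $300 = $15,347.54
Holding:  Q/2 × H = 1,079/2 × $10 = $5,395.00
Purchase cost = D·C = 55,200 × 16 = $883,200.00
Total = $15,347.54 + $5,395.00 + $883,200.00 = $903,942.54

$903,942.54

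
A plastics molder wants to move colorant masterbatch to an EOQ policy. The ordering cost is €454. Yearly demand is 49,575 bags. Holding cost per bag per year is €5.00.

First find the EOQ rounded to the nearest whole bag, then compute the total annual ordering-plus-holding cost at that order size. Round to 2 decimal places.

€15,002.35

Q* = √(2·D·S / H) = √(2·49,575·454 / 5) = √9,002,820.0 ≈ 3,000.47 → Q = 3,000 bags
Orders/yr = 49,575/3,000 = 16.525; ordering cost = 16.525 × €454 = €7,502.35
Average inventory = 3,000/2 = 1500; holding cost = 1500 × €5 = €7,500.00
Total = €7,502.35 + €7,500.00 = €15,002.35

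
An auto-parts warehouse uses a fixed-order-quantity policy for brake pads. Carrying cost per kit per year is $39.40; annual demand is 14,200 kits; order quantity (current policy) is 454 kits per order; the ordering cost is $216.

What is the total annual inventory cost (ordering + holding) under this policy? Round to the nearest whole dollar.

$15,700

Ordering: D/Q × S = 14,200/454 × $216 = $6,755.95
Holding:  Q/2 × H = 454/2 × $39.4 = $8,943.80
Total = $6,755.95 + $8,943.80 = $15,699.75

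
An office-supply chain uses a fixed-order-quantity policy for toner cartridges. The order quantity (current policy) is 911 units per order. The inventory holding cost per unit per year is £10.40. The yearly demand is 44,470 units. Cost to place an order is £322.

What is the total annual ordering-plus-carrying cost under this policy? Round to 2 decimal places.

Orders/yr = 44,470/911 = 48.814; ordering cost = 48.814 × £322 = £15,718.27
Average inventory = 911/2 = 455.5; holding cost = 455.5 × £10.4 = £4,737.20
Total = £15,718.27 + £4,737.20 = £20,455.47

£20,455.47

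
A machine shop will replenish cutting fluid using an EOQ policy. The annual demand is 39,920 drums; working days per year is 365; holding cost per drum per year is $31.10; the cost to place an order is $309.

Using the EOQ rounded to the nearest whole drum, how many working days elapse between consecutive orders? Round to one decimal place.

8.1 days

EOQ = √(2DS/H) = √(2 × 39,920 × 309 / 31.1)
    = √(793,265.59) ≈ 890.65 → Q = 891 drums
T = Q/D × 365 days = 891/39,920 × 365 = 8.147 days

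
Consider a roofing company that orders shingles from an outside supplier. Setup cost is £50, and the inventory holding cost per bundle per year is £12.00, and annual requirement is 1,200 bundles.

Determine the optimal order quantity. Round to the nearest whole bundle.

EOQ = √(2DS/H) = √(2 × 1,200 × 50 / 12)
    = √(10,000.00) ≈ 100.00

100 bundles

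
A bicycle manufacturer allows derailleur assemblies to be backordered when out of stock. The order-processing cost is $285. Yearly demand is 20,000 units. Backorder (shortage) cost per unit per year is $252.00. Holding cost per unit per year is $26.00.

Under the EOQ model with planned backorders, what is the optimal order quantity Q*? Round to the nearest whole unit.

Q* = √(2DS/H) · √((H + b)/b)
   = √(2 × 20,000 × 285 / 26) · √((26 + 252) / 252)
   = 662.164 × 1.0503 ≈ 695.49

695 units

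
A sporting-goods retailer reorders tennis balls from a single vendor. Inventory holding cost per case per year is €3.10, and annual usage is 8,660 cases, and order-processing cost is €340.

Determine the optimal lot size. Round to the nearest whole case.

1,378 cases

2DS/H = 2·8,660·340/3.1 = 1,899,612.90
EOQ = √1,899,612.90 ≈ 1,378.26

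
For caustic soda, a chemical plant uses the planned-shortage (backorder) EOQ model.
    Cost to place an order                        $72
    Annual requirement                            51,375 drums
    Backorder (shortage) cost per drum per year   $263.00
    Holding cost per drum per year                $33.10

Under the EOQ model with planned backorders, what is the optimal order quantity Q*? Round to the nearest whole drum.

Basic EOQ = √(2·51,375·72/33.1) = 472.763
Backorder adjustment √((H+b)/b) = √((33.1+263)/263) = 1.0611
Q* = 472.763 × 1.0611 ≈ 501.63

502 drums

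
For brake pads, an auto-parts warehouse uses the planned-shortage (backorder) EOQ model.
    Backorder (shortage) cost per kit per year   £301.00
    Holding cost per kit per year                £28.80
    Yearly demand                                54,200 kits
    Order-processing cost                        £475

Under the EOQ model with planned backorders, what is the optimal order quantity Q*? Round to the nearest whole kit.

1,400 kits

Basic EOQ = √(2·54,200·475/28.8) = 1,337.104
Backorder adjustment √((H+b)/b) = √((28.8+301)/301) = 1.0467
Q* = 1,337.104 × 1.0467 ≈ 1,399.61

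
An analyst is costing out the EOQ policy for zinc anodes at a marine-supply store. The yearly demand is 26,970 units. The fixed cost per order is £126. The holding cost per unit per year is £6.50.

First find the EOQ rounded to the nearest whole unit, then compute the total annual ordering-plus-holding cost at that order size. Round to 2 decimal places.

£6,646.57

Optimal lot size Q* = (2 × 26,970 × £126 / £6.5)^½ ≈ 1,022.55 → Q = 1,023 units
Ordering: D/Q × S = 26,970/1,023 × £126 = £3,321.82
Holding:  Q/2 × H = 1,023/2 × £6.5 = £3,324.75
Total = £3,321.82 + £3,324.75 = £6,646.57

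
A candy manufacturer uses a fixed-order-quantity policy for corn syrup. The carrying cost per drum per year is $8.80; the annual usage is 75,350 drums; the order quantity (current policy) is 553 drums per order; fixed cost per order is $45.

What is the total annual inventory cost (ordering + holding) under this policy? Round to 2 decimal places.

$8,564.76

Annual ordering cost = (D/Q)·S = (75,350/553) × 45 = $6,131.56
Annual holding cost  = (Q/2)·H = (553/2) × 8.8 = $2,433.20
Total = $6,131.56 + $2,433.20 = $8,564.76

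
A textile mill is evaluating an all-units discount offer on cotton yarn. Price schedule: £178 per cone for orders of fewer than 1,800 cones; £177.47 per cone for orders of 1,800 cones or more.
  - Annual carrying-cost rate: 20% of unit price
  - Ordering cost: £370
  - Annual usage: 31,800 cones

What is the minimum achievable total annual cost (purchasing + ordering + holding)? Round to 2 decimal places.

H₁ = 20%×£178 = £35.6000;  H₂ = 20%×£177.47 = £35.4940
EOQ₁ = √(2×31,800×370/35.6000) = 813.03  (< 1,800, feasible at tier 1)
EOQ₂ = √(2×31,800×370/35.4940) = 814.24  (< 1,800 → use Q = 1,800 at tier-2 price)
TC(tier 1 (EOQ₁), Q≈813.0) = £5,689,343.72
TC(tier 2, Q≈1,800.0) = £5,682,027.27
Minimum at tier 2: £5,682,027.27

£5,682,027.27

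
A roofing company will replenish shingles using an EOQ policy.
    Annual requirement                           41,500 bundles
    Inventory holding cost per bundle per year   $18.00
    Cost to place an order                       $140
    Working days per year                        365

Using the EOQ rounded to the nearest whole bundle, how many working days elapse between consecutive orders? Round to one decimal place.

7.1 days

EOQ = √(2DS/H) = √(2 × 41,500 × 140 / 18)
    = √(645,555.56) ≈ 803.46 → Q = 803 bundles
Cycle time = (working days × Q)/D = (365 × 803) / 41,500 = 7.063 days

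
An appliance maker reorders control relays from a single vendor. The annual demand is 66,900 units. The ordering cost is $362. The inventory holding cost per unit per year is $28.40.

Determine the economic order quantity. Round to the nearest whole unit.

Q* = √(2·D·S / H) = √(2·66,900·362 / 28.4) = √1,705,478.9 ≈ 1,305.94

1,306 units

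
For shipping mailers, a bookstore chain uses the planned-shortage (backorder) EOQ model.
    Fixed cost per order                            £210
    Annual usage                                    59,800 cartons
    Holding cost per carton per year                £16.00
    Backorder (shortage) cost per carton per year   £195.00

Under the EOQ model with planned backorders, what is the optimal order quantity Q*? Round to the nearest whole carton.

Basic EOQ = √(2·59,800·210/16) = 1,252.897
Backorder adjustment √((H+b)/b) = √((16+195)/195) = 1.0402
Q* = 1,252.897 × 1.0402 ≈ 1,303.28

1,303 cartons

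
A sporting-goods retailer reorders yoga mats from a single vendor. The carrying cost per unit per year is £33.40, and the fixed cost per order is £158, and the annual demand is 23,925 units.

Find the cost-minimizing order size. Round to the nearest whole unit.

Q* = √(2·D·S / H) = √(2·23,925·158 / 33.4) = √226,356.3 ≈ 475.77

476 units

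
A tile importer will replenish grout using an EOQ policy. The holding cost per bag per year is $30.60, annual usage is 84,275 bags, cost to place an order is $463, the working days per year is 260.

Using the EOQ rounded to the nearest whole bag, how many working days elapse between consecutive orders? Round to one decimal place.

2DS/H = 2·84,275·463/30.6 = 2,550,282.68
EOQ = √2,550,282.68 ≈ 1,596.96 → Q = 1,597 bags
T = Q/D × 260 days = 1,597/84,275 × 260 = 4.927 days

4.9 days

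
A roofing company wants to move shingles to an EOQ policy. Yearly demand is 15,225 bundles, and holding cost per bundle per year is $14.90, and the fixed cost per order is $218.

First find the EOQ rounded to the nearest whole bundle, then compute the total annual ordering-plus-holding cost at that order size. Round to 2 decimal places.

EOQ = √(2DS/H) = √(2 × 15,225 × 218 / 14.9)
    = √(445,510.07) ≈ 667.47 → Q = 667 bundles
Orders/yr = 15,225/667 = 22.826; ordering cost = 22.826 × $218 = $4,976.09
Average inventory = 667/2 = 333.5; holding cost = 333.5 × $14.9 = $4,969.15
Total = $4,976.09 + $4,969.15 = $9,945.24

$9,945.24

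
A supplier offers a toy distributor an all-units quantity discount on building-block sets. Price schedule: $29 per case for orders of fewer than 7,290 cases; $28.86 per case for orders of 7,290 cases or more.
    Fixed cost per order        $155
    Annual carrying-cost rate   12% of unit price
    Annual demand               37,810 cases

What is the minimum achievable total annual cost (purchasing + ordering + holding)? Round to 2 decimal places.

H₁ = 12%×$29 = $3.4800;  H₂ = 12%×$28.86 = $3.4632
EOQ₁ = √(2×37,810×155/3.4800) = 1,835.25  (< 7,290, feasible at tier 1)
EOQ₂ = √(2×37,810×155/3.4632) = 1,839.69  (< 7,290 → use Q = 7,290 at tier-2 price)
TC(tier 1 (EOQ₁), Q≈1,835.2) = $1,102,876.66
TC(tier 2, Q≈7,290.0) = $1,104,623.88
Minimum at tier 1 (EOQ₁): $1,102,876.66

$1,102,876.66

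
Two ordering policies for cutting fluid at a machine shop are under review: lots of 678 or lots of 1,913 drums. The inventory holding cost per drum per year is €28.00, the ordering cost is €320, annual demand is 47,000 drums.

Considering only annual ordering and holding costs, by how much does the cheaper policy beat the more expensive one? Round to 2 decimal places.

TC(Q) = (D/Q)S + (Q/2)H
TC(678) = (47,000/678)×320 + (678/2)×28 = €31,674.89
TC(1,913) = (47,000/1,913)×320 + (1,913/2)×28 = €34,644.00
Lots of 678 are cheaper by €2,969.11.

€2,969.11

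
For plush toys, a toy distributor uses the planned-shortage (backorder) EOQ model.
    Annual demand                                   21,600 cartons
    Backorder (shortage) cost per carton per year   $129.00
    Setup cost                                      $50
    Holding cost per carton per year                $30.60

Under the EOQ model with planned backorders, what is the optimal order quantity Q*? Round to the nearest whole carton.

Basic EOQ = √(2·21,600·50/30.6) = 265.684
Backorder adjustment √((H+b)/b) = √((30.6+129)/129) = 1.1123
Q* = 265.684 × 1.1123 ≈ 295.52

296 cartons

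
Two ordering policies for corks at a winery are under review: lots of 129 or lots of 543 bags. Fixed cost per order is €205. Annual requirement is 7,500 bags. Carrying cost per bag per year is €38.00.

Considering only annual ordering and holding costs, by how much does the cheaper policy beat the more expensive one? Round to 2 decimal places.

€1,221.11

TC(Q) = (D/Q)S + (Q/2)H
TC(129) = (7,500/129)×205 + (129/2)×38 = €14,369.60
TC(543) = (7,500/543)×205 + (543/2)×38 = €13,148.49
|ΔTC| = |€14,369.60 − €13,148.49| = €1,221.11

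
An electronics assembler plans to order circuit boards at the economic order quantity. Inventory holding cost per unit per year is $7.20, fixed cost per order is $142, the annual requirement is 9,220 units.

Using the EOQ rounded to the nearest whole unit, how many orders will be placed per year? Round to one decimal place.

15.3 orders per year

2DS/H = 2·9,220·142/7.2 = 363,677.78
EOQ = √363,677.78 ≈ 603.06 → Q = 603
N = D/Q = 9,220/603 ≈ 15.290 orders/yr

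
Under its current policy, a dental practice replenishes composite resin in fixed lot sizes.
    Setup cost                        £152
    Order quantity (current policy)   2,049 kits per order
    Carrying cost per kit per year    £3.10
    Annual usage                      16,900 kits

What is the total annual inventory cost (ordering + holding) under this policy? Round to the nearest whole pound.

Annual ordering cost = (D/Q)·S = (16,900/2,049) × 152 = £1,253.68
Annual holding cost  = (Q/2)·H = (2,049/2) × 3.1 = £3,175.95
Total = £1,253.68 + £3,175.95 = £4,429.63

£4,430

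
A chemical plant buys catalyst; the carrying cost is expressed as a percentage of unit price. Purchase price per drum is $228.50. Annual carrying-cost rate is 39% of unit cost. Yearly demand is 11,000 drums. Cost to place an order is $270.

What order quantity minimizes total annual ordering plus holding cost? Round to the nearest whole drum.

258 drums

H = i·C = 0.39 × $228.5 = $89.1150 per drum-year
2DS/H = 2·11,000·270/89.115 = 66,655.45
EOQ = √66,655.45 ≈ 258.18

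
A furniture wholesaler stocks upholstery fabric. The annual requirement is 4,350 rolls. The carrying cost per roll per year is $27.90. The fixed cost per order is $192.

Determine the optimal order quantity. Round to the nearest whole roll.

Optimal lot size Q* = (2 × 4,350 × $192 / $27.9)^½ ≈ 244.69

245 rolls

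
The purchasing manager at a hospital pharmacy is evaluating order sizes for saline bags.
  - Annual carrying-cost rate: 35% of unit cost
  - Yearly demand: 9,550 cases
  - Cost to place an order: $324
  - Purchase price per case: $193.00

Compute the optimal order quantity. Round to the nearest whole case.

Holding cost per case per year: H = 35% × $193 = $67.5500
Q* = √(2·D·S / H) = √(2·9,550·324 / 67.55) = √91,612.1 ≈ 302.67

303 cases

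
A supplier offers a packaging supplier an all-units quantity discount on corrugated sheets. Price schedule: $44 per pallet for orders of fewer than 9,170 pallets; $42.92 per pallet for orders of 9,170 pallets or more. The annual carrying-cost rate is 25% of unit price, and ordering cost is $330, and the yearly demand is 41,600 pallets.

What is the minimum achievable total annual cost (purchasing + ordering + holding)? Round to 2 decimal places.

$1,836,166.11

H₁ = 25%×$44 = $11.0000;  H₂ = 25%×$42.92 = $10.7300
EOQ₁ = √(2×41,600×330/11.0000) = 1,579.87  (< 9,170, feasible at tier 1)
EOQ₂ = √(2×41,600×330/10.7300) = 1,599.63  (< 9,170 → use Q = 9,170 at tier-2 price)
TC(tier 1 (EOQ₁), Q≈1,579.9) = $1,847,778.61
TC(tier 2, Q≈9,170.0) = $1,836,166.11
Minimum at tier 2: $1,836,166.11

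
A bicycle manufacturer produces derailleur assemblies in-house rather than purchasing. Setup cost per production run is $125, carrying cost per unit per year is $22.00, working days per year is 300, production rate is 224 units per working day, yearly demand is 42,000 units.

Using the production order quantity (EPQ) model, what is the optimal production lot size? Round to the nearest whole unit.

d = 42,000/300 = 140.0000 units/day;  effective holding cost H(1 − d/p) = 22·(1 − 140.0000/224) = 8.25000
Q* = √(2DS / H_eff) = √(2·42,000·125 / 8.25000) ≈ 1,128.15

1,128 units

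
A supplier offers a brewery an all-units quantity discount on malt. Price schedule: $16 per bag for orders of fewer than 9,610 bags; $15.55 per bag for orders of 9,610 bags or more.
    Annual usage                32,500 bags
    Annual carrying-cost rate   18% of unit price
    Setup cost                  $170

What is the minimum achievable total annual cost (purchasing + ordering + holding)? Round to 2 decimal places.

$519,399.12

H₁ = 18%×$16 = $2.8800;  H₂ = 18%×$15.55 = $2.7990
EOQ₁ = √(2×32,500×170/2.8800) = 1,958.78  (< 9,610, feasible at tier 1)
EOQ₂ = √(2×32,500×170/2.7990) = 1,986.92  (< 9,610 → use Q = 9,610 at tier-2 price)
TC(tier 1 (EOQ₁), Q≈1,958.8) = $525,641.28
TC(tier 2, Q≈9,610.0) = $519,399.12
Minimum at tier 2: $519,399.12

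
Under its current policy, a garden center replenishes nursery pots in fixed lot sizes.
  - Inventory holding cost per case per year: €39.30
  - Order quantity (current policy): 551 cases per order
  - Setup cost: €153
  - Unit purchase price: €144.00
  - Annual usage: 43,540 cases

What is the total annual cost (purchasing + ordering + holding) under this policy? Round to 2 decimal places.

€6,292,677.20

Annual ordering cost = (D/Q)·S = (43,540/551) × 153 = €12,090.05
Annual holding cost  = (Q/2)·H = (551/2) × 39.3 = €10,827.15
Purchase cost = D·C = 43,540 × 144 = €6,269,760.00
Total = €12,090.05 + €10,827.15 + €6,269,760.00 = €6,292,677.20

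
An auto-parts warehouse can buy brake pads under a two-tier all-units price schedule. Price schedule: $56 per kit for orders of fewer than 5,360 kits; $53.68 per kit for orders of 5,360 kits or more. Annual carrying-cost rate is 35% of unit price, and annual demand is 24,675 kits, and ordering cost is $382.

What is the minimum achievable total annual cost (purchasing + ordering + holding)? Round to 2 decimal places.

H₁ = 35%×$56 = $19.6000;  H₂ = 35%×$53.68 = $18.7880
EOQ₁ = √(2×24,675×382/19.6000) = 980.72  (< 5,360, feasible at tier 1)
EOQ₂ = √(2×24,675×382/18.7880) = 1,001.69  (< 5,360 → use Q = 5,360 at tier-2 price)
TC(tier 1 (EOQ₁), Q≈980.7) = $1,401,022.21
TC(tier 2, Q≈5,360.0) = $1,376,664.39
Minimum at tier 2: $1,376,664.39

$1,376,664.39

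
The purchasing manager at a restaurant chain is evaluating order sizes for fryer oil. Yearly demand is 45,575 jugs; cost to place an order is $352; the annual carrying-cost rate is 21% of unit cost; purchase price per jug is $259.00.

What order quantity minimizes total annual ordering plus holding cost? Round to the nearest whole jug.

H = i·C = 0.21 × $259 = $54.3900 per jug-year
Optimal lot size Q* = (2 × 45,575 × $352 / $54.39)^½ ≈ 768.05

768 jugs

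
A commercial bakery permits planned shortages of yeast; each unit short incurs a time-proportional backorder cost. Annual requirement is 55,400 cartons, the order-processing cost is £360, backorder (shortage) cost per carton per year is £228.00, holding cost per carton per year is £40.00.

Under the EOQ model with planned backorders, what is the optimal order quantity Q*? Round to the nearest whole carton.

Q* = √(2DS/H) · √((H + b)/b)
   = √(2 × 55,400 × 360 / 40) · √((40 + 228) / 228)
   = 998.599 × 1.0842 ≈ 1,082.66

1,083 cartons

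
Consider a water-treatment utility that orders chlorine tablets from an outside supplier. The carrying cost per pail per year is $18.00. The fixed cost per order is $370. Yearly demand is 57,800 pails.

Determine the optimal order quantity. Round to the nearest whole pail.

Optimal lot size Q* = (2 × 57,800 × $370 / $18)^½ ≈ 1,541.50

1,541 pails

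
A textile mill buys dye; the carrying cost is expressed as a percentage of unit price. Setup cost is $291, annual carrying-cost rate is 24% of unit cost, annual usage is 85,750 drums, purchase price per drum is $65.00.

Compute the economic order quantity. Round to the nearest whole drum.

Carrying cost H = $65 × 24% = $15.6000/drum/yr
EOQ = √(2DS/H) = √(2 × 85,750 × 291 / 15.6)
    = √(3,199,134.62) ≈ 1,788.61

1,789 drums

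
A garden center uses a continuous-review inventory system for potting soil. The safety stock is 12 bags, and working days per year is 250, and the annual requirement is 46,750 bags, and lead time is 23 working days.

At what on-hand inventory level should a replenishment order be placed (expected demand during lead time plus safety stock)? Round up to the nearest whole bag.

4,313 bags

Daily demand d = 46,750 / 250 = 187.000 bags/day
Demand during lead time = 187.000 × 23 = 4,301.00
Reorder point = 4,301.00 + 12 = 4,313.00 → round up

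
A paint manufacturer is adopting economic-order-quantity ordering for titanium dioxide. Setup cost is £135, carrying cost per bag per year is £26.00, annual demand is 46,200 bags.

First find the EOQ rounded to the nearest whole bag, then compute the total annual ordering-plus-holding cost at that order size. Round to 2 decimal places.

Optimal lot size Q* = (2 × 46,200 × £135 / £26)^½ ≈ 692.65 → Q = 693 bags
Annual ordering cost = (D/Q)·S = (46,200/693) × 135 = £9,000.00
Annual holding cost  = (Q/2)·H = (693/2) × 26 = £9,009.00
Total = £9,000.00 + £9,009.00 = £18,009.00

£18,009.00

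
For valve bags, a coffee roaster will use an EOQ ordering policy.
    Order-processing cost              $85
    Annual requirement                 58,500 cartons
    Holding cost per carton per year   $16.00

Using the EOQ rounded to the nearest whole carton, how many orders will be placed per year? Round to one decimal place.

74.2 orders per year

Q* = √(2·D·S / H) = √(2·58,500·85 / 16) = √621,562.5 ≈ 788.39 → Q = 788
Orders per year = D/Q = 58,500 / 788 = 74.239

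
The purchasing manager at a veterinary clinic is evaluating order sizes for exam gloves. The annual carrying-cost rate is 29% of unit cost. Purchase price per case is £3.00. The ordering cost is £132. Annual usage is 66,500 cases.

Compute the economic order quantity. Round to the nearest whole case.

4,492 cases

Carrying cost H = £3 × 29% = £0.8700/case/yr
2DS/H = 2·66,500·132/0.87 = 20,179,310.34
EOQ = √20,179,310.34 ≈ 4,492.14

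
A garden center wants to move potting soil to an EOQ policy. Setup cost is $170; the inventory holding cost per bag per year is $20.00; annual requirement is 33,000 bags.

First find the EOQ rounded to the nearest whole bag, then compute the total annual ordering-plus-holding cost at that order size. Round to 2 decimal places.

$14,979.99

Optimal lot size Q* = (2 × 33,000 × $170 / $20)^½ ≈ 749.00 → Q = 749 bags
Orders/yr = 33,000/749 = 44.059; ordering cost = 44.059 × $170 = $7,489.99
Average inventory = 749/2 = 374.5; holding cost = 374.5 × $20 = $7,490.00
Total = $7,489.99 + $7,490.00 = $14,979.99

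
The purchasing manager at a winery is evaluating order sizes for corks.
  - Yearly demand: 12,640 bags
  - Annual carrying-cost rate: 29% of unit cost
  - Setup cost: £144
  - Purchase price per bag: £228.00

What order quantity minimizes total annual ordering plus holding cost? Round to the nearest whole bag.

235 bags

H = i·C = 0.29 × £228 = £66.1200 per bag-year
EOQ = √(2DS/H) = √(2 × 12,640 × 144 / 66.12)
    = √(55,056.26) ≈ 234.64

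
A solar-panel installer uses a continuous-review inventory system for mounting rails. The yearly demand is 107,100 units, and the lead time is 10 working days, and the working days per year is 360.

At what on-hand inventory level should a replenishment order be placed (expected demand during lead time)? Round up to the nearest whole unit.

2,975 units

Daily demand d = 107,100 / 360 = 297.500 units/day
Demand during lead time = 297.500 × 10 = 2,975.00
Reorder point = 2,975.00 → round up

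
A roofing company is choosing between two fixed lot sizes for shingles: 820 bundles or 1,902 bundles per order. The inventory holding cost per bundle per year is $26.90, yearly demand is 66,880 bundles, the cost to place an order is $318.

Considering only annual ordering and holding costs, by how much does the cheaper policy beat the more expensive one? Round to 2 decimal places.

$201.66

TC(Q) = (D/Q)S + (Q/2)H
TC(820) = (66,880/820)×318 + (820/2)×26.9 = $36,965.39
TC(1,902) = (66,880/1,902)×318 + (1,902/2)×26.9 = $36,763.73
|ΔTC| = |$36,965.39 − $36,763.73| = $201.66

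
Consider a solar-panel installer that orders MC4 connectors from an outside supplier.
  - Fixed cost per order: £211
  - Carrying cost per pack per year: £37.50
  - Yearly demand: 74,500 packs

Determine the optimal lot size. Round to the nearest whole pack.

Q* = √(2·D·S / H) = √(2·74,500·211 / 37.5) = √838,373.3 ≈ 915.63

916 packs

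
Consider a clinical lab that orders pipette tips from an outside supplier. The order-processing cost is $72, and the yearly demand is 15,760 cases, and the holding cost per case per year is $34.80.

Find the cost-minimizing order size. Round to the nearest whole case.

2DS/H = 2·15,760·72/34.8 = 65,213.79
EOQ = √65,213.79 ≈ 255.37

255 cases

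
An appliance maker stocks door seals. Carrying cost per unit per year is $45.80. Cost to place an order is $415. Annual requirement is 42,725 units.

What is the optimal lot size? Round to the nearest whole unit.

Optimal lot size Q* = (2 × 42,725 × $415 / $45.8)^½ ≈ 879.93

880 units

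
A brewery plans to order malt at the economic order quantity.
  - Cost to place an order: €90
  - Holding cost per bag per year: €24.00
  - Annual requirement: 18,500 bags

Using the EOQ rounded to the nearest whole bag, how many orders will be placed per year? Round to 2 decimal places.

2DS/H = 2·18,500·90/24 = 138,750.00
EOQ = √138,750.00 ≈ 372.49 → Q = 372
Orders per year = D/Q = 18,500 / 372 = 49.731

49.73 orders per year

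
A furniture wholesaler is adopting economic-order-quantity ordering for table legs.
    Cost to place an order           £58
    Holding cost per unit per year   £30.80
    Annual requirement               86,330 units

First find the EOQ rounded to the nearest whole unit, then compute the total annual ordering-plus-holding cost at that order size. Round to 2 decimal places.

£17,562.46

EOQ = √(2DS/H) = √(2 × 86,330 × 58 / 30.8)
    = √(325,138.96) ≈ 570.21 → Q = 570 units
Ordering: D/Q × S = 86,330/570 × £58 = £8,784.46
Holding:  Q/2 × H = 570/2 × £30.8 = £8,778.00
Total = £8,784.46 + £8,778.00 = £17,562.46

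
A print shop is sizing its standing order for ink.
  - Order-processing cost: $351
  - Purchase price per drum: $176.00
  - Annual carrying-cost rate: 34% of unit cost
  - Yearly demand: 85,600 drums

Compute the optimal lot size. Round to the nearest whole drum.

1,002 drums

Holding cost per drum per year: H = 34% × $176 = $59.8400
Optimal lot size Q* = (2 × 85,600 × $351 / $59.84)^½ ≈ 1,002.10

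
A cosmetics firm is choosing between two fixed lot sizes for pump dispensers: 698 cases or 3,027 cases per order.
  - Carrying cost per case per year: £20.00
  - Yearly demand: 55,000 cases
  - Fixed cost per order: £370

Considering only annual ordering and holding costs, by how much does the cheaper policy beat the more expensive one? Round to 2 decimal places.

Annual cost at Q: ordering D·S/Q plus holding Q·H/2.
TC(698) = (55,000/698)×370 + (698/2)×20 = £36,134.73
TC(3,027) = (55,000/3,027)×370 + (3,027/2)×20 = £36,992.83
|ΔTC| = |£36,134.73 − £36,992.83| = £858.10

£858.10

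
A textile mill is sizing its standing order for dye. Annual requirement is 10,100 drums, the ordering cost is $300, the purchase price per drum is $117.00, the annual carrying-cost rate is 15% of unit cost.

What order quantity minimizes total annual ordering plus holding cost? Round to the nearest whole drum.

588 drums

Carrying cost H = $117 × 15% = $17.5500/drum/yr
2DS/H = 2·10,100·300/17.55 = 345,299.15
EOQ = √345,299.15 ≈ 587.62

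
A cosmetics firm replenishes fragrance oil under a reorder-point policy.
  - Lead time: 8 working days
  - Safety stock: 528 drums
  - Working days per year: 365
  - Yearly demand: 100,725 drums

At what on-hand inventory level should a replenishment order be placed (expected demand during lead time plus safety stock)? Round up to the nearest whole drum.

2,736 drums

Daily demand d = 100,725 / 365 = 275.959 drums/day
Demand during lead time = 275.959 × 8 = 2,207.67
Reorder point = 2,207.67 + 528 = 2,735.67 → round up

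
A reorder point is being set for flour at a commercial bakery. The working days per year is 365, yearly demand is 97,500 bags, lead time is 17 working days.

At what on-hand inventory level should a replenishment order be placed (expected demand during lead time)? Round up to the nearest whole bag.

4,542 bags

Daily demand d = 97,500 / 365 = 267.123 bags/day
Demand during lead time = 267.123 × 17 = 4,541.10
Reorder point = 4,541.10 → round up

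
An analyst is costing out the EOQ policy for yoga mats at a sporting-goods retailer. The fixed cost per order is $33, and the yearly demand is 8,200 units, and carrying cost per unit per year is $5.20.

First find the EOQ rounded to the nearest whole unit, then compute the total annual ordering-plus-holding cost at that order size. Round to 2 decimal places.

2DS/H = 2·8,200·33/5.2 = 104,076.92
EOQ = √104,076.92 ≈ 322.61 → Q = 323 units
Orders/yr = 8,200/323 = 25.387; ordering cost = 25.387 × $33 = $837.77
Average inventory = 323/2 = 161.5; holding cost = 161.5 × $5.2 = $839.80
Total = $837.77 + $839.80 = $1,677.57

$1,677.57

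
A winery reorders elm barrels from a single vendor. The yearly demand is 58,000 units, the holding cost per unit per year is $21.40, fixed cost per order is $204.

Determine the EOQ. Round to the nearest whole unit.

2DS/H = 2·58,000·204/21.4 = 1,105,794.39
EOQ = √1,105,794.39 ≈ 1,051.57

1,052 units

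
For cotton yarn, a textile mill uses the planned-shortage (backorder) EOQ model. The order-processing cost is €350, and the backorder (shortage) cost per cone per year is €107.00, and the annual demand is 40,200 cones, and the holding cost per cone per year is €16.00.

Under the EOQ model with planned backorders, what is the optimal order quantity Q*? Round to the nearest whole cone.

1,422 cones

Basic EOQ = √(2·40,200·350/16) = 1,326.179
Backorder adjustment √((H+b)/b) = √((16+107)/107) = 1.0722
Q* = 1,326.179 × 1.0722 ≈ 1,421.88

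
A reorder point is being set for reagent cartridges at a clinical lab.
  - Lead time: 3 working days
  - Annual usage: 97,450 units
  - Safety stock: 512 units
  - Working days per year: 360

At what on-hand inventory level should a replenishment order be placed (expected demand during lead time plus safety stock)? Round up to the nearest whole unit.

1,325 units

Daily demand d = 97,450 / 360 = 270.694 units/day
Demand during lead time = 270.694 × 3 = 812.08
Reorder point = 812.08 + 512 = 1,324.08 → round up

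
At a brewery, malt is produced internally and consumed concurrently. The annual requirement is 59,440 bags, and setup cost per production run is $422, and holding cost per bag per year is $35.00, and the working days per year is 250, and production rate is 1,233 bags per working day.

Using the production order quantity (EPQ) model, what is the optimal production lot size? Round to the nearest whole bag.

1,333 bags

d = 59,440/250 = 237.7600 bags/day;  effective holding cost H(1 − d/p) = 35·(1 − 237.7600/1233) = 28.25093
Q* = √(2DS / H_eff) = √(2·59,440·422 / 28.25093) ≈ 1,332.58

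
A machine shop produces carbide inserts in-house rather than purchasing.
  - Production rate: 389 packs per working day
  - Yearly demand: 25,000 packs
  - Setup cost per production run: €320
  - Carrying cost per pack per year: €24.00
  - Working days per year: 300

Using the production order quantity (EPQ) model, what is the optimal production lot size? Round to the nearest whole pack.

921 packs

Daily demand d = 25,000/300 = 83.333; p = 389; 1 − d/p = 0.78578
EPQ = √(2DS / (H(1 − d/p)))
    = √(2 × 25,000 × 320 / (24 × 0.78578)) ≈ 921.10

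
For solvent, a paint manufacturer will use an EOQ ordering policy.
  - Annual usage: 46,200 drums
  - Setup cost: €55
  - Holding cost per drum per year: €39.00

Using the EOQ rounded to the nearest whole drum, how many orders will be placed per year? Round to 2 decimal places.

Q* = √(2·D·S / H) = √(2·46,200·55 / 39) = √130,307.7 ≈ 360.98 → Q = 361
Orders per year = D/Q = 46,200 / 361 = 127.978

127.98 orders per year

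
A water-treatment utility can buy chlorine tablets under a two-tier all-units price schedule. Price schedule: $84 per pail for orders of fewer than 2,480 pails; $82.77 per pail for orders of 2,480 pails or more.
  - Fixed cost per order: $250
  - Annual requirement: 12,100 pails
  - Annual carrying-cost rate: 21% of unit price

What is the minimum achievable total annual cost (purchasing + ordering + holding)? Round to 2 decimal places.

$1,024,290.07

H₁ = 21%×$84 = $17.6400;  H₂ = 21%×$82.77 = $17.3817
EOQ₁ = √(2×12,100×250/17.6400) = 585.64  (< 2,480, feasible at tier 1)
EOQ₂ = √(2×12,100×250/17.3817) = 589.97  (< 2,480 → use Q = 2,480 at tier-2 price)
TC(tier 1 (EOQ₁), Q≈585.6) = $1,026,730.63
TC(tier 2, Q≈2,480.0) = $1,024,290.07
Minimum at tier 2: $1,024,290.07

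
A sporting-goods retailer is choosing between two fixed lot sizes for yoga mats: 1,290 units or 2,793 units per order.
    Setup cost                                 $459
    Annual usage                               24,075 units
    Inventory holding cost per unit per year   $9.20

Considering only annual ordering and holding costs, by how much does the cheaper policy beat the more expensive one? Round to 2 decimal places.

Annual cost at Q: ordering D·S/Q plus holding Q·H/2.
TC(1,290) = (24,075/1,290)×459 + (1,290/2)×9.2 = $14,500.22
TC(2,793) = (24,075/2,793)×459 + (2,793/2)×9.2 = $16,804.27
|ΔTC| = |$14,500.22 − $16,804.27| = $2,304.05

$2,304.05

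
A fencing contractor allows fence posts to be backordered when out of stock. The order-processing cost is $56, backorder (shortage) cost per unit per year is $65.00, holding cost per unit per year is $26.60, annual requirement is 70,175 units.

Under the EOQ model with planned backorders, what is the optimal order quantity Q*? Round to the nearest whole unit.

645 units

Basic EOQ = √(2·70,175·56/26.6) = 543.575
Backorder adjustment √((H+b)/b) = √((26.6+65)/65) = 1.1871
Q* = 543.575 × 1.1871 ≈ 645.28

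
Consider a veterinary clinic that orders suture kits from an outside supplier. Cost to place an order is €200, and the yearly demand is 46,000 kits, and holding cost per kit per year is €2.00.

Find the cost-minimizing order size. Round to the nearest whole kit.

3,033 kits

2DS/H = 2·46,000·200/2 = 9,200,000.00
EOQ = √9,200,000.00 ≈ 3,033.15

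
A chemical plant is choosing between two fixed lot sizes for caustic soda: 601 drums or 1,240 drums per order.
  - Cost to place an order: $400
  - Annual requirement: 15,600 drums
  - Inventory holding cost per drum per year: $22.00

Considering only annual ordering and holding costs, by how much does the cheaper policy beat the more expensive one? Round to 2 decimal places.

Annual cost at Q: ordering D·S/Q plus holding Q·H/2.
TC(601) = (15,600/601)×400 + (601/2)×22 = $16,993.70
TC(1,240) = (15,600/1,240)×400 + (1,240/2)×22 = $18,672.26
Cheaper: Q = 601.  Difference = $1,678.56

$1,678.56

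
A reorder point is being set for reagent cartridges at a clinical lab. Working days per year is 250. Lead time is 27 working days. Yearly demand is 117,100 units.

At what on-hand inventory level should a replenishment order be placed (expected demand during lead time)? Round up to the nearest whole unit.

12,647 units

Daily demand d = 117,100 / 250 = 468.400 units/day
Demand during lead time = 468.400 × 27 = 12,646.80
Reorder point = 12,646.80 → round up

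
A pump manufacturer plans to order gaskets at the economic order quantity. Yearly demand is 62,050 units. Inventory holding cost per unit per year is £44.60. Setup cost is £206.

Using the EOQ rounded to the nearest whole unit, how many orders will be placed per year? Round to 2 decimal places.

81.97 orders per year

Q* = √(2·D·S / H) = √(2·62,050·206 / 44.6) = √573,197.3 ≈ 757.10 → Q = 757
N = D/Q = 62,050/757 ≈ 81.968 orders/yr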